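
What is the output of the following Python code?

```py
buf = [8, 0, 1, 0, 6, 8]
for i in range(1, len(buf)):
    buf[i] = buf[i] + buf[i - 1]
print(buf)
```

[8, 8, 9, 9, 15, 23]

i=1: buf[1] = 0+8 = 8 → [8, 8, 1, 0, 6, 8]
i=2: buf[2] = 1+8 = 9 → [8, 8, 9, 0, 6, 8]
i=3: buf[3] = 0+9 = 9 → [8, 8, 9, 9, 6, 8]
i=4: buf[4] = 6+9 = 15 → [8, 8, 9, 9, 15, 8]
i=5: buf[5] = 8+15 = 23 → [8, 8, 9, 9, 15, 23]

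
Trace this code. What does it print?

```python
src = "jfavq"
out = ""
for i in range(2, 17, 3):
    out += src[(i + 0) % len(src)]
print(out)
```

ajvfq

i=2: add src[2]='a' → 'a'
i=5: add src[0]='j' → 'aj'
i=8: add src[3]='v' → 'ajv'
i=11: add src[1]='f' → 'ajvf'
i=14: add src[4]='q' → 'ajvfq'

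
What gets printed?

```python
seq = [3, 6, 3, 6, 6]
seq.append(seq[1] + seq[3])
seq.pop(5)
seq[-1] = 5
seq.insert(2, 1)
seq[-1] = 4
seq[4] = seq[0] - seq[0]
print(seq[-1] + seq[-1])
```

8

append seq[1]+seq[3] = 6+6 = 12 → [3, 6, 3, 6, 6, 12]
pop(5) removes 12 → [3, 6, 3, 6, 6]
seq[-1] = 5 → [3, 6, 3, 6, 5]
insert 1 at 2 → [3, 6, 1, 3, 6, 5]
seq[-1] = 4 → [3, 6, 1, 3, 6, 4]
seq[4] = seq[0]-seq[0] = 3-3 = 0 → [3, 6, 1, 3, 0, 4]
seq[-1]+seq[-1] = 4+4 = 8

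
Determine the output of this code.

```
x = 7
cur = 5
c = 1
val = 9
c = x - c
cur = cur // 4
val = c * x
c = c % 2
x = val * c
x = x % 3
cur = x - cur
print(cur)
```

c = 7-1 = 6
cur = 5//4 = 1
val = 6*7 = 42
c = 6%2 = 0
x = 42*0 = 0
x = 0%3 = 0
cur = 0-1 = -1

-1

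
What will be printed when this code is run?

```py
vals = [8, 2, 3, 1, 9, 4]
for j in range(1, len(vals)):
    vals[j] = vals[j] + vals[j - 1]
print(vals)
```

j=1: vals[1] = 2+8 = 10 → [8, 10, 3, 1, 9, 4]
j=2: vals[2] = 3+10 = 13 → [8, 10, 13, 1, 9, 4]
j=3: vals[3] = 1+13 = 14 → [8, 10, 13, 14, 9, 4]
j=4: vals[4] = 9+14 = 23 → [8, 10, 13, 14, 23, 4]
j=5: vals[5] = 4+23 = 27 → [8, 10, 13, 14, 23, 27]

[8, 10, 13, 14, 23, 27]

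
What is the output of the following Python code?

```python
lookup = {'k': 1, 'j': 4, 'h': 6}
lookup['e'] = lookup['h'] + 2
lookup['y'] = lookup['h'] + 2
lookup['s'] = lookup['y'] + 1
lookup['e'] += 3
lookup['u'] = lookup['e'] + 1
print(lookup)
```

{'k': 1, 'j': 4, 'h': 6, 'e': 11, 'y': 8, 's': 9, 'u': 12}

lookup['e'] = lookup['h']+2 = 8 → {'k': 1, 'j': 4, 'h': 6, 'e': 8}
lookup['y'] = lookup['h']+2 = 8 → {'k': 1, 'j': 4, 'h': 6, 'e': 8, 'y': 8}
lookup['s'] = lookup['y']+1 = 9 → {'k': 1, 'j': 4, 'h': 6, 'e': 8, 'y': 8, 's': 9}
lookup['e'] = 8+3 = 11 → {'k': 1, 'j': 4, 'h': 6, 'e': 11, 'y': 8, 's': 9}
lookup['u'] = lookup['e']+1 = 12 → {'k': 1, 'j': 4, 'h': 6, 'e': 11, 'y': 8, 's': 9, 'u': 12}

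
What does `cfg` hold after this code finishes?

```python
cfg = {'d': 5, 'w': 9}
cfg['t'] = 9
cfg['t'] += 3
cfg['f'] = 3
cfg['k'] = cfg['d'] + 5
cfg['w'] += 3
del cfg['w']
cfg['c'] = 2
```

cfg['t'] = 9 → {'d': 5, 'w': 9, 't': 9}
cfg['t'] = 9+3 = 12 → {'d': 5, 'w': 9, 't': 12}
cfg['f'] = 3 → {'d': 5, 'w': 9, 't': 12, 'f': 3}
cfg['k'] = cfg['d']+5 = 10 → {'d': 5, 'w': 9, 't': 12, 'f': 3, 'k': 10}
cfg['w'] = 9+3 = 12 → {'d': 5, 'w': 12, 't': 12, 'f': 3, 'k': 10}
del 'w' → {'d': 5, 't': 12, 'f': 3, 'k': 10}
cfg['c'] = 2 → {'d': 5, 't': 12, 'f': 3, 'k': 10, 'c': 2}

{'d': 5, 't': 12, 'f': 3, 'k': 10, 'c': 2}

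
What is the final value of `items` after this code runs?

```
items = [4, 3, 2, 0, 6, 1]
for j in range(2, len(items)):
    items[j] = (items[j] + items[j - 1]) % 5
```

j=2: items[2] = (2+3)%5 = 0 → [4, 3, 0, 0, 6, 1]
j=3: items[3] = (0+0)%5 = 0 → [4, 3, 0, 0, 6, 1]
j=4: items[4] = (6+0)%5 = 1 → [4, 3, 0, 0, 1, 1]
j=5: items[5] = (1+1)%5 = 2 → [4, 3, 0, 0, 1, 2]

[4, 3, 0, 0, 1, 2]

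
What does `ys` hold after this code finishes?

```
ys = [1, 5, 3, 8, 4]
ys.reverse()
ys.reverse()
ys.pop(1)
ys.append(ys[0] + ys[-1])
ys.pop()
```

reverse → [4, 8, 3, 5, 1]
reverse → [1, 5, 3, 8, 4]
pop(1) removes 5 → [1, 3, 8, 4]
append ys[0]+ys[-1] = 1+4 = 5 → [1, 3, 8, 4, 5]
pop() removes 5 → [1, 3, 8, 4]

[1, 3, 8, 4]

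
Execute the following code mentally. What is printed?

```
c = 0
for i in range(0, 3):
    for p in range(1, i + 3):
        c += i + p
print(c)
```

30

i=0,p=1: c = 0+1 = 1
i=0,p=2: c = 1+2 = 3
i=1,p=1: c = 3+2 = 5
i=1,p=2: c = 5+3 = 8
i=1,p=3: c = 8+4 = 12
i=2,p=1: c = 12+3 = 15
i=2,p=2: c = 15+4 = 19
i=2,p=3: c = 19+5 = 24
i=2,p=4: c = 24+6 = 30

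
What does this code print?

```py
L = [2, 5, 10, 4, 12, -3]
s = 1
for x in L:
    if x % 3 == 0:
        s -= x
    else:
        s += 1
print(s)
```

x=2: not %3==0, s = 1+1 = 2
x=5: not %3==0, s = 2+1 = 3
x=10: not %3==0, s = 3+1 = 4
x=4: not %3==0, s = 4+1 = 5
x=12: %3==0, s = 5-12 = -7
x=-3: %3==0, s = (-7)-(-3) = -4

-4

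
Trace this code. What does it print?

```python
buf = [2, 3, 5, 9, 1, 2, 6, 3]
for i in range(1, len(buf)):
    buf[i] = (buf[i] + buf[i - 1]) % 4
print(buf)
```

i=1: buf[1] = (3+2)%4 = 1 → [2, 1, 5, 9, 1, 2, 6, 3]
i=2: buf[2] = (5+1)%4 = 2 → [2, 1, 2, 9, 1, 2, 6, 3]
i=3: buf[3] = (9+2)%4 = 3 → [2, 1, 2, 3, 1, 2, 6, 3]
i=4: buf[4] = (1+3)%4 = 0 → [2, 1, 2, 3, 0, 2, 6, 3]
i=5: buf[5] = (2+0)%4 = 2 → [2, 1, 2, 3, 0, 2, 6, 3]
i=6: buf[6] = (6+2)%4 = 0 → [2, 1, 2, 3, 0, 2, 0, 3]
i=7: buf[7] = (3+0)%4 = 3 → [2, 1, 2, 3, 0, 2, 0, 3]

[2, 1, 2, 3, 0, 2, 0, 3]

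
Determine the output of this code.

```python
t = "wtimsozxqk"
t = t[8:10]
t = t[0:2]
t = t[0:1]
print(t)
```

q

slice [8:10] → 'qk'
slice [0:2] → 'qk'
slice [0:1] → 'q'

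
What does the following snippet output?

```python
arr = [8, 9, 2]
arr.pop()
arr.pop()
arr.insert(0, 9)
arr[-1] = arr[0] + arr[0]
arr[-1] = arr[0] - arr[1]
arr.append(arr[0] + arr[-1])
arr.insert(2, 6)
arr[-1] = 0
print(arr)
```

[9, -9, 6, 0]

pop() removes 2 → [8, 9]
pop() removes 9 → [8]
insert 9 at 0 → [9, 8]
arr[-1] = arr[0]+arr[0] = 9+9 = 18 → [9, 18]
arr[-1] = arr[0]-arr[1] = 9-18 = -9 → [9, -9]
append arr[0]+arr[-1] = 9+(-9) = 0 → [9, -9, 0]
insert 6 at 2 → [9, -9, 6, 0]
arr[-1] = 0 → [9, -9, 6, 0]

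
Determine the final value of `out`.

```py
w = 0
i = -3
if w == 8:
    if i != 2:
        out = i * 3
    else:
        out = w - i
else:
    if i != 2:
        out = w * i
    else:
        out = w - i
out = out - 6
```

-6

w=0, i=-3
w == 8 is False; i != 2 is True
→ out = w * i = 0
out = 0-6 = -6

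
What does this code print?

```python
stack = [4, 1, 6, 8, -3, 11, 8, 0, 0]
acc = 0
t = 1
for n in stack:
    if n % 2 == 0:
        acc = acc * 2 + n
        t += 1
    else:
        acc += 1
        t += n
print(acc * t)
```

n=4: even, acc = 0*2+4 = 4; t=2
n=1: not even, acc = 4+1 = 5; t=3
n=6: even, acc = 5*2+6 = 16; t=4
n=8: even, acc = 16*2+8 = 40; t=5
n=-3: not even, acc = 40+1 = 41; t=2
n=11: not even, acc = 41+1 = 42; t=13
n=8: even, acc = 42*2+8 = 92; t=14
n=0: even, acc = 92*2+0 = 184; t=15
n=0: even, acc = 184*2+0 = 368; t=16
acc*t = 368*16 = 5888

5888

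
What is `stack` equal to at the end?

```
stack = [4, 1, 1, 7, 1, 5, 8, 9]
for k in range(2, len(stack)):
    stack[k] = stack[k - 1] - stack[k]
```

[4, 1, 0, -7, -8, -13, -21, -30]

k=2: stack[2] = 1-1 = 0 → [4, 1, 0, 7, 1, 5, 8, 9]
k=3: stack[3] = 0-7 = -7 → [4, 1, 0, -7, 1, 5, 8, 9]
k=4: stack[4] = (-7)-1 = -8 → [4, 1, 0, -7, -8, 5, 8, 9]
k=5: stack[5] = (-8)-5 = -13 → [4, 1, 0, -7, -8, -13, 8, 9]
k=6: stack[6] = (-13)-8 = -21 → [4, 1, 0, -7, -8, -13, -21, 9]
k=7: stack[7] = (-21)-9 = -30 → [4, 1, 0, -7, -8, -13, -21, -30]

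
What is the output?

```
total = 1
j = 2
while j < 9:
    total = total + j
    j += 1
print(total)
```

j=2: total = 1+2 = 3
j=3: total = 3+3 = 6
j=4: total = 6+4 = 10
j=5: total = 10+5 = 15
j=6: total = 15+6 = 21
j=7: total = 21+7 = 28
j=8: total = 28+8 = 36

36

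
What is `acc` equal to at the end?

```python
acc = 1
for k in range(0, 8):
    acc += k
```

k=0: acc = 1+0 = 1
k=1: acc = 1+1 = 2
k=2: acc = 2+2 = 4
k=3: acc = 4+3 = 7
k=4: acc = 7+4 = 11
k=5: acc = 11+5 = 16
k=6: acc = 16+6 = 22
k=7: acc = 22+7 = 29

29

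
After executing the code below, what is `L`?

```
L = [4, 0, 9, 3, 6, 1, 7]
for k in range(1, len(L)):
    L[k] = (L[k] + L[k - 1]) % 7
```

[4, 4, 6, 2, 1, 2, 2]

k=1: L[1] = (0+4)%7 = 4 → [4, 4, 9, 3, 6, 1, 7]
k=2: L[2] = (9+4)%7 = 6 → [4, 4, 6, 3, 6, 1, 7]
k=3: L[3] = (3+6)%7 = 2 → [4, 4, 6, 2, 6, 1, 7]
k=4: L[4] = (6+2)%7 = 1 → [4, 4, 6, 2, 1, 1, 7]
k=5: L[5] = (1+1)%7 = 2 → [4, 4, 6, 2, 1, 2, 7]
k=6: L[6] = (7+2)%7 = 2 → [4, 4, 6, 2, 1, 2, 2]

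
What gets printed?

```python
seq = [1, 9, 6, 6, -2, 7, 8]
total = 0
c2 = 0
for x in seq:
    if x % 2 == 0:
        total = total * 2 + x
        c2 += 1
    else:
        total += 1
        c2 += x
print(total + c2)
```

131

x=1: not even, total = 0+1 = 1; c2=1
x=9: not even, total = 1+1 = 2; c2=10
x=6: even, total = 2*2+6 = 10; c2=11
x=6: even, total = 10*2+6 = 26; c2=12
x=-2: even, total = 26*2+(-2) = 50; c2=13
x=7: not even, total = 50+1 = 51; c2=20
x=8: even, total = 51*2+8 = 110; c2=21
total+c2 = 110+21 = 131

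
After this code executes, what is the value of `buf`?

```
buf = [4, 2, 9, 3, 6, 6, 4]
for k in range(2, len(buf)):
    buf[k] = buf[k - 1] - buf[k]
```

k=2: buf[2] = 2-9 = -7 → [4, 2, -7, 3, 6, 6, 4]
k=3: buf[3] = (-7)-3 = -10 → [4, 2, -7, -10, 6, 6, 4]
k=4: buf[4] = (-10)-6 = -16 → [4, 2, -7, -10, -16, 6, 4]
k=5: buf[5] = (-16)-6 = -22 → [4, 2, -7, -10, -16, -22, 4]
k=6: buf[6] = (-22)-4 = -26 → [4, 2, -7, -10, -16, -22, -26]

[4, 2, -7, -10, -16, -22, -26]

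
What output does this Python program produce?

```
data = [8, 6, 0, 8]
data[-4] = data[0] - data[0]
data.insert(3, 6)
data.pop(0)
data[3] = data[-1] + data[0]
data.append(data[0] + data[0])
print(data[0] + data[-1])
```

data[-4] = data[0]-data[0] = 8-8 = 0 → [0, 6, 0, 8]
insert 6 at 3 → [0, 6, 0, 6, 8]
pop(0) removes 0 → [6, 0, 6, 8]
data[3] = data[-1]+data[0] = 8+6 = 14 → [6, 0, 6, 14]
append data[0]+data[0] = 6+6 = 12 → [6, 0, 6, 14, 12]
data[0]+data[-1] = 6+12 = 18

18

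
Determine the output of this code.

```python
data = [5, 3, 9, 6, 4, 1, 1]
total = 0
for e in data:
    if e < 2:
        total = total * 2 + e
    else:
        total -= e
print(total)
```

e=5: not <2, total = 0-5 = -5
e=3: not <2, total = (-5)-3 = -8
e=9: not <2, total = (-8)-9 = -17
e=6: not <2, total = (-17)-6 = -23
e=4: not <2, total = (-23)-4 = -27
e=1: <2, total = (-27)*2+1 = -53
e=1: <2, total = (-53)*2+1 = -105

-105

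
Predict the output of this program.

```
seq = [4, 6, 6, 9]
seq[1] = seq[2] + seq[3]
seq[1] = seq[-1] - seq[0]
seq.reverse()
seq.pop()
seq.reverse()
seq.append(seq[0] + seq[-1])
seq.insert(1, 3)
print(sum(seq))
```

37

seq[1] = seq[2]+seq[3] = 6+9 = 15 → [4, 15, 6, 9]
seq[1] = seq[-1]-seq[0] = 9-4 = 5 → [4, 5, 6, 9]
reverse → [9, 6, 5, 4]
pop() removes 4 → [9, 6, 5]
reverse → [5, 6, 9]
append seq[0]+seq[-1] = 5+9 = 14 → [5, 6, 9, 14]
insert 3 at 1 → [5, 3, 6, 9, 14]
sum = 37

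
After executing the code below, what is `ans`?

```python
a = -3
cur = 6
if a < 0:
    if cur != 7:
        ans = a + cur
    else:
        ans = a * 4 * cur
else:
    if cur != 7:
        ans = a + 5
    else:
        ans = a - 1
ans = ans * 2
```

6

a=-3, cur=6
a < 0 is True; cur != 7 is True
→ ans = a + cur = 3
ans = 3*2 = 6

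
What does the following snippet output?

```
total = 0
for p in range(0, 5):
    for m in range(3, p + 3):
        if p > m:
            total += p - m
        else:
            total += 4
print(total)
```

37

p=1,m=3: not 1>3, total = 0+4 = 4
p=2,m=3: not 2>3, total = 4+4 = 8
p=2,m=4: not 2>4, total = 8+4 = 12
p=3,m=3: not 3>3, total = 12+4 = 16
p=3,m=4: not 3>4, total = 16+4 = 20
p=3,m=5: not 3>5, total = 20+4 = 24
p=4,m=3: 4>3, total = 24+1 = 25
p=4,m=4: not 4>4, total = 25+4 = 29
p=4,m=5: not 4>5, total = 29+4 = 33
p=4,m=6: not 4>6, total = 33+4 = 37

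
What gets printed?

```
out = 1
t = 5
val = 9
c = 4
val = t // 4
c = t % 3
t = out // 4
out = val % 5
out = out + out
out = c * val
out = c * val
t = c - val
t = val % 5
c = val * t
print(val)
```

1

val = 5//4 = 1
c = 5%3 = 2
t = 1//4 = 0
out = 1%5 = 1
out = 1+1 = 2
out = 2*1 = 2
out = 2*1 = 2
t = 2-1 = 1
t = 1%5 = 1
c = 1*1 = 1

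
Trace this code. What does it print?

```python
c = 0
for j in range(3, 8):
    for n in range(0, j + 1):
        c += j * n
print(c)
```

455

j=3,n=0: c = 0+0 = 0
j=3,n=1: c = 0+3 = 3
j=3,n=2: c = 3+6 = 9
j=3,n=3: c = 9+9 = 18
j=4,n=0: c = 18+0 = 18
j=4,n=1: c = 18+4 = 22
j=4,n=2: c = 22+8 = 30
j=4,n=3: c = 30+12 = 42
j=4,n=4: c = 42+16 = 58
j=5,n=0: c = 58+0 = 58
j=5,n=1: c = 58+5 = 63
j=5,n=2: c = 63+10 = 73
j=5,n=3: c = 73+15 = 88
j=5,n=4: c = 88+20 = 108
j=5,n=5: c = 108+25 = 133
j=6,n=0: c = 133+0 = 133
j=6,n=1: c = 133+6 = 139
j=6,n=2: c = 139+12 = 151
j=6,n=3: c = 151+18 = 169
j=6,n=4: c = 169+24 = 193
j=6,n=5: c = 193+30 = 223
j=6,n=6: c = 223+36 = 259
j=7,n=0: c = 259+0 = 259
j=7,n=1: c = 259+7 = 266
j=7,n=2: c = 266+14 = 280
j=7,n=3: c = 280+21 = 301
j=7,n=4: c = 301+28 = 329
j=7,n=5: c = 329+35 = 364
j=7,n=6: c = 364+42 = 406
j=7,n=7: c = 406+49 = 455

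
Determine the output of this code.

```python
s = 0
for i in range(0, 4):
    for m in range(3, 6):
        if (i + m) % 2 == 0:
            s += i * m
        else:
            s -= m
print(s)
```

i=0,m=3: odd sum, s = 0-3 = -3
i=0,m=4: even sum, s = (-3)+0 = -3
i=0,m=5: odd sum, s = (-3)-5 = -8
i=1,m=3: even sum, s = (-8)+3 = -5
i=1,m=4: odd sum, s = (-5)-4 = -9
i=1,m=5: even sum, s = (-9)+5 = -4
i=2,m=3: odd sum, s = (-4)-3 = -7
i=2,m=4: even sum, s = (-7)+8 = 1
i=2,m=5: odd sum, s = 1-5 = -4
i=3,m=3: even sum, s = (-4)+9 = 5
i=3,m=4: odd sum, s = 5-4 = 1
i=3,m=5: even sum, s = 1+15 = 16

16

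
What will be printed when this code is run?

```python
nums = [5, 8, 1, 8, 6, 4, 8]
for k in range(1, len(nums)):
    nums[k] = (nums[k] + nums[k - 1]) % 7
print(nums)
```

k=1: nums[1] = (8+5)%7 = 6 → [5, 6, 1, 8, 6, 4, 8]
k=2: nums[2] = (1+6)%7 = 0 → [5, 6, 0, 8, 6, 4, 8]
k=3: nums[3] = (8+0)%7 = 1 → [5, 6, 0, 1, 6, 4, 8]
k=4: nums[4] = (6+1)%7 = 0 → [5, 6, 0, 1, 0, 4, 8]
k=5: nums[5] = (4+0)%7 = 4 → [5, 6, 0, 1, 0, 4, 8]
k=6: nums[6] = (8+4)%7 = 5 → [5, 6, 0, 1, 0, 4, 5]

[5, 6, 0, 1, 0, 4, 5]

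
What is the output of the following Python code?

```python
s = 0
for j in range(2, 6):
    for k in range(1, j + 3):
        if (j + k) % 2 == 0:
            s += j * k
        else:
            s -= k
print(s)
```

j=2,k=1: odd sum, s = 0-1 = -1
j=2,k=2: even sum, s = (-1)+4 = 3
j=2,k=3: odd sum, s = 3-3 = 0
j=2,k=4: even sum, s = 0+8 = 8
j=3,k=1: even sum, s = 8+3 = 11
j=3,k=2: odd sum, s = 11-2 = 9
j=3,k=3: even sum, s = 9+9 = 18
j=3,k=4: odd sum, s = 18-4 = 14
j=3,k=5: even sum, s = 14+15 = 29
j=4,k=1: odd sum, s = 29-1 = 28
j=4,k=2: even sum, s = 28+8 = 36
j=4,k=3: odd sum, s = 36-3 = 33
j=4,k=4: even sum, s = 33+16 = 49
j=4,k=5: odd sum, s = 49-5 = 44
j=4,k=6: even sum, s = 44+24 = 68
j=5,k=1: even sum, s = 68+5 = 73
j=5,k=2: odd sum, s = 73-2 = 71
j=5,k=3: even sum, s = 71+15 = 86
j=5,k=4: odd sum, s = 86-4 = 82
j=5,k=5: even sum, s = 82+25 = 107
j=5,k=6: odd sum, s = 107-6 = 101
j=5,k=7: even sum, s = 101+35 = 136

136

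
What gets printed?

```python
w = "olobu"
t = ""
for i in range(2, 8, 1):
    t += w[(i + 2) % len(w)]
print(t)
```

i=2: add w[4]='u' → 'u'
i=3: add w[0]='o' → 'uo'
i=4: add w[1]='l' → 'uol'
i=5: add w[2]='o' → 'uolo'
i=6: add w[3]='b' → 'uolob'
i=7: add w[4]='u' → 'uolobu'

uolobu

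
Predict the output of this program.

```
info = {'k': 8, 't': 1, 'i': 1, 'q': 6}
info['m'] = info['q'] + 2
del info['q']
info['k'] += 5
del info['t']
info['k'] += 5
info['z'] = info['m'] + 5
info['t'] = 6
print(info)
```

{'k': 18, 'i': 1, 'm': 8, 'z': 13, 't': 6}

info['m'] = info['q']+2 = 8 → {'k': 8, 't': 1, 'i': 1, 'q': 6, 'm': 8}
del 'q' → {'k': 8, 't': 1, 'i': 1, 'm': 8}
info['k'] = 8+5 = 13 → {'k': 13, 't': 1, 'i': 1, 'm': 8}
del 't' → {'k': 13, 'i': 1, 'm': 8}
info['k'] = 13+5 = 18 → {'k': 18, 'i': 1, 'm': 8}
info['z'] = info['m']+5 = 13 → {'k': 18, 'i': 1, 'm': 8, 'z': 13}
info['t'] = 6 → {'k': 18, 'i': 1, 'm': 8, 'z': 13, 't': 6}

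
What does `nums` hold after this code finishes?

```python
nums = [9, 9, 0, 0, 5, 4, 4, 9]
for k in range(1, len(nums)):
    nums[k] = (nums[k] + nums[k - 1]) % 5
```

k=1: nums[1] = (9+9)%5 = 3 → [9, 3, 0, 0, 5, 4, 4, 9]
k=2: nums[2] = (0+3)%5 = 3 → [9, 3, 3, 0, 5, 4, 4, 9]
k=3: nums[3] = (0+3)%5 = 3 → [9, 3, 3, 3, 5, 4, 4, 9]
k=4: nums[4] = (5+3)%5 = 3 → [9, 3, 3, 3, 3, 4, 4, 9]
k=5: nums[5] = (4+3)%5 = 2 → [9, 3, 3, 3, 3, 2, 4, 9]
k=6: nums[6] = (4+2)%5 = 1 → [9, 3, 3, 3, 3, 2, 1, 9]
k=7: nums[7] = (9+1)%5 = 0 → [9, 3, 3, 3, 3, 2, 1, 0]

[9, 3, 3, 3, 3, 2, 1, 0]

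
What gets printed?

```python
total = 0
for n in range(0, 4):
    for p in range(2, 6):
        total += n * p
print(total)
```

n=0,p=2: total = 0+0 = 0
n=0,p=3: total = 0+0 = 0
n=0,p=4: total = 0+0 = 0
n=0,p=5: total = 0+0 = 0
n=1,p=2: total = 0+2 = 2
n=1,p=3: total = 2+3 = 5
n=1,p=4: total = 5+4 = 9
n=1,p=5: total = 9+5 = 14
n=2,p=2: total = 14+4 = 18
n=2,p=3: total = 18+6 = 24
n=2,p=4: total = 24+8 = 32
n=2,p=5: total = 32+10 = 42
n=3,p=2: total = 42+6 = 48
n=3,p=3: total = 48+9 = 57
n=3,p=4: total = 57+12 = 69
n=3,p=5: total = 69+15 = 84

84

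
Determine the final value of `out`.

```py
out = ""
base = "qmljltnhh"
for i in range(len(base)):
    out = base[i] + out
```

'hhntljlmq'

i=0: prepend 'q' → 'q'
i=1: prepend 'm' → 'mq'
i=2: prepend 'l' → 'lmq'
i=3: prepend 'j' → 'jlmq'
i=4: prepend 'l' → 'ljlmq'
i=5: prepend 't' → 'tljlmq'
i=6: prepend 'n' → 'ntljlmq'
i=7: prepend 'h' → 'hntljlmq'
i=8: prepend 'h' → 'hhntljlmq'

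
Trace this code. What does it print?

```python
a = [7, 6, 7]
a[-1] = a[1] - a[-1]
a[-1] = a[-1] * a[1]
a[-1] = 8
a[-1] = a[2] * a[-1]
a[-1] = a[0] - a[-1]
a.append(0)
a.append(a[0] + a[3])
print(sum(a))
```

-37

a[-1] = a[1]-a[-1] = 6-7 = -1 → [7, 6, -1]
a[-1] = a[-1]*a[1] = (-1)*6 = -6 → [7, 6, -6]
a[-1] = 8 → [7, 6, 8]
a[-1] = a[2]*a[-1] = 8*8 = 64 → [7, 6, 64]
a[-1] = a[0]-a[-1] = 7-64 = -57 → [7, 6, -57]
append 0 → [7, 6, -57, 0]
append a[0]+a[3] = 7+0 = 7 → [7, 6, -57, 0, 7]
sum = -37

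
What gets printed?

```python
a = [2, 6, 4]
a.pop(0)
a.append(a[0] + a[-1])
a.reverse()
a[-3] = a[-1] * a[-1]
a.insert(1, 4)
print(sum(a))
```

50

pop(0) removes 2 → [6, 4]
append a[0]+a[-1] = 6+4 = 10 → [6, 4, 10]
reverse → [10, 4, 6]
a[-3] = a[-1]*a[-1] = 6*6 = 36 → [36, 4, 6]
insert 4 at 1 → [36, 4, 4, 6]
sum = 50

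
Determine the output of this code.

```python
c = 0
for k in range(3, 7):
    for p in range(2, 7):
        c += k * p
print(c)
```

k=3,p=2: c = 0+6 = 6
k=3,p=3: c = 6+9 = 15
k=3,p=4: c = 15+12 = 27
k=3,p=5: c = 27+15 = 42
k=3,p=6: c = 42+18 = 60
k=4,p=2: c = 60+8 = 68
k=4,p=3: c = 68+12 = 80
k=4,p=4: c = 80+16 = 96
k=4,p=5: c = 96+20 = 116
k=4,p=6: c = 116+24 = 140
k=5,p=2: c = 140+10 = 150
k=5,p=3: c = 150+15 = 165
k=5,p=4: c = 165+20 = 185
k=5,p=5: c = 185+25 = 210
k=5,p=6: c = 210+30 = 240
k=6,p=2: c = 240+12 = 252
k=6,p=3: c = 252+18 = 270
k=6,p=4: c = 270+24 = 294
k=6,p=5: c = 294+30 = 324
k=6,p=6: c = 324+36 = 360

360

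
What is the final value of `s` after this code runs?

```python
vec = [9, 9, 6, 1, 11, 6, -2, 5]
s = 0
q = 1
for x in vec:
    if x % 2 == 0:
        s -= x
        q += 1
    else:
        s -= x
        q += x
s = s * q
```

x=9: not even, s = 0-9 = -9; q=10
x=9: not even, s = (-9)-9 = -18; q=19
x=6: even, s = (-18)-6 = -24; q=20
x=1: not even, s = (-24)-1 = -25; q=21
x=11: not even, s = (-25)-11 = -36; q=32
x=6: even, s = (-36)-6 = -42; q=33
x=-2: even, s = (-42)-(-2) = -40; q=34
x=5: not even, s = (-40)-5 = -45; q=39
s*q = (-45)*39 = -1755

-1755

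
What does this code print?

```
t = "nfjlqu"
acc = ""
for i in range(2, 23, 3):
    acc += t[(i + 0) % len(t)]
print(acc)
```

i=2: add t[2]='j' → 'j'
i=5: add t[5]='u' → 'ju'
i=8: add t[2]='j' → 'juj'
i=11: add t[5]='u' → 'juju'
i=14: add t[2]='j' → 'jujuj'
i=17: add t[5]='u' → 'jujuju'
i=20: add t[2]='j' → 'jujujuj'

jujujuj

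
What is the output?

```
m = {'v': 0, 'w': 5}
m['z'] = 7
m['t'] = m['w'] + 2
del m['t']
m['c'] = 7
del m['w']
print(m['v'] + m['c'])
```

7

m['z'] = 7 → {'v': 0, 'w': 5, 'z': 7}
m['t'] = m['w']+2 = 7 → {'v': 0, 'w': 5, 'z': 7, 't': 7}
del 't' → {'v': 0, 'w': 5, 'z': 7}
m['c'] = 7 → {'v': 0, 'w': 5, 'z': 7, 'c': 7}
del 'w' → {'v': 0, 'z': 7, 'c': 7}
m['v']+m['c'] = 0+7 = 7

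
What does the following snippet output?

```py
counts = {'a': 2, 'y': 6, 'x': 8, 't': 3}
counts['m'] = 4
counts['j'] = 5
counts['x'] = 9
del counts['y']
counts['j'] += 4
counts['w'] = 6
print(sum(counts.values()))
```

33

counts['m'] = 4 → {'a': 2, 'y': 6, 'x': 8, 't': 3, 'm': 4}
counts['j'] = 5 → {'a': 2, 'y': 6, 'x': 8, 't': 3, 'm': 4, 'j': 5}
counts['x'] = 9 → {'a': 2, 'y': 6, 'x': 9, 't': 3, 'm': 4, 'j': 5}
del 'y' → {'a': 2, 'x': 9, 't': 3, 'm': 4, 'j': 5}
counts['j'] = 5+4 = 9 → {'a': 2, 'x': 9, 't': 3, 'm': 4, 'j': 9}
counts['w'] = 6 → {'a': 2, 'x': 9, 't': 3, 'm': 4, 'j': 9, 'w': 6}
sum of values = 33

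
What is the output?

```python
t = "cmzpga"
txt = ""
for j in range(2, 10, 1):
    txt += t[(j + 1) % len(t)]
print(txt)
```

pgacmzpg

j=2: add t[3]='p' → 'p'
j=3: add t[4]='g' → 'pg'
j=4: add t[5]='a' → 'pga'
j=5: add t[0]='c' → 'pgac'
j=6: add t[1]='m' → 'pgacm'
j=7: add t[2]='z' → 'pgacmz'
j=8: add t[3]='p' → 'pgacmzp'
j=9: add t[4]='g' → 'pgacmzpg'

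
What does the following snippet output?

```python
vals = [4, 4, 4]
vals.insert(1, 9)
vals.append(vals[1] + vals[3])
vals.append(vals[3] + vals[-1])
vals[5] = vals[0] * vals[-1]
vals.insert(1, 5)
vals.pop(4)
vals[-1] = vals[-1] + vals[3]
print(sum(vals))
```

insert 9 at 1 → [4, 9, 4, 4]
append vals[1]+vals[3] = 9+4 = 13 → [4, 9, 4, 4, 13]
append vals[3]+vals[-1] = 4+13 = 17 → [4, 9, 4, 4, 13, 17]
vals[5] = vals[0]*vals[-1] = 4*17 = 68 → [4, 9, 4, 4, 13, 68]
insert 5 at 1 → [4, 5, 9, 4, 4, 13, 68]
pop(4) removes 4 → [4, 5, 9, 4, 13, 68]
vals[-1] = vals[-1]+vals[3] = 68+4 = 72 → [4, 5, 9, 4, 13, 72]
sum = 107

107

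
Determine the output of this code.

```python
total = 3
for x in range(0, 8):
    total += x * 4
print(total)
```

x=0: total = 3+0*4 = 3
x=1: total = 3+1*4 = 7
x=2: total = 7+2*4 = 15
x=3: total = 15+3*4 = 27
x=4: total = 27+4*4 = 43
x=5: total = 43+5*4 = 63
x=6: total = 63+6*4 = 87
x=7: total = 87+7*4 = 115

115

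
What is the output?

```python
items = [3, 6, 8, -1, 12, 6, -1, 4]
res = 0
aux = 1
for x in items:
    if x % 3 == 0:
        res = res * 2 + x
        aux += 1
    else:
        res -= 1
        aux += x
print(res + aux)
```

x=3: %3==0, res = 0*2+3 = 3; aux=2
x=6: %3==0, res = 3*2+6 = 12; aux=3
x=8: not %3==0, res = 12-1 = 11; aux=11
x=-1: not %3==0, res = 11-1 = 10; aux=10
x=12: %3==0, res = 10*2+12 = 32; aux=11
x=6: %3==0, res = 32*2+6 = 70; aux=12
x=-1: not %3==0, res = 70-1 = 69; aux=11
x=4: not %3==0, res = 69-1 = 68; aux=15
res+aux = 68+15 = 83

83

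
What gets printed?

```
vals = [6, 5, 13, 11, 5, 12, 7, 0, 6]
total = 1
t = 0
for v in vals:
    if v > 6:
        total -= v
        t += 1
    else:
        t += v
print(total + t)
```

v=6: not >6; t=6
v=5: not >6; t=11
v=13: >6, total = 1-13 = -12; t=12
v=11: >6, total = (-12)-11 = -23; t=13
v=5: not >6; t=18
v=12: >6, total = (-23)-12 = -35; t=19
v=7: >6, total = (-35)-7 = -42; t=20
v=0: not >6; t=20
v=6: not >6; t=26
total+t = (-42)+26 = -16

-16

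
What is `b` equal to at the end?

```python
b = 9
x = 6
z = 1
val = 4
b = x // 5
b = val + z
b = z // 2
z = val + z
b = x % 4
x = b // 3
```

2

b = 6//5 = 1
b = 4+1 = 5
b = 1//2 = 0
z = 4+1 = 5
b = 6%4 = 2
x = 2//3 = 0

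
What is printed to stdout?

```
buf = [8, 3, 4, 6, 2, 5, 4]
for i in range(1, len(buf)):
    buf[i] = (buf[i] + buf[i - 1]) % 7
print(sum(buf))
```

19

i=1: buf[1] = (3+8)%7 = 4 → [8, 4, 4, 6, 2, 5, 4]
i=2: buf[2] = (4+4)%7 = 1 → [8, 4, 1, 6, 2, 5, 4]
i=3: buf[3] = (6+1)%7 = 0 → [8, 4, 1, 0, 2, 5, 4]
i=4: buf[4] = (2+0)%7 = 2 → [8, 4, 1, 0, 2, 5, 4]
i=5: buf[5] = (5+2)%7 = 0 → [8, 4, 1, 0, 2, 0, 4]
i=6: buf[6] = (4+0)%7 = 4 → [8, 4, 1, 0, 2, 0, 4]
sum = 19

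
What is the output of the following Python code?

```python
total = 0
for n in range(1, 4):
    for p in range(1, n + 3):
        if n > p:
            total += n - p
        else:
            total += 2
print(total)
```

22

n=1,p=1: not 1>1, total = 0+2 = 2
n=1,p=2: not 1>2, total = 2+2 = 4
n=1,p=3: not 1>3, total = 4+2 = 6
n=2,p=1: 2>1, total = 6+1 = 7
n=2,p=2: not 2>2, total = 7+2 = 9
n=2,p=3: not 2>3, total = 9+2 = 11
n=2,p=4: not 2>4, total = 11+2 = 13
n=3,p=1: 3>1, total = 13+2 = 15
n=3,p=2: 3>2, total = 15+1 = 16
n=3,p=3: not 3>3, total = 16+2 = 18
n=3,p=4: not 3>4, total = 18+2 = 20
n=3,p=5: not 3>5, total = 20+2 = 22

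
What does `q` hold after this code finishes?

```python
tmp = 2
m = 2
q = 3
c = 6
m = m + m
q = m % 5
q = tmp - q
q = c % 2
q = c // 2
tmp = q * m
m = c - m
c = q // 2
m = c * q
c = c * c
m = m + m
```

3

m = 2+2 = 4
q = 4%5 = 4
q = 2-4 = -2
q = 6%2 = 0
q = 6//2 = 3
tmp = 3*4 = 12
m = 6-4 = 2
c = 3//2 = 1
m = 1*3 = 3
c = 1*1 = 1
m = 3+3 = 6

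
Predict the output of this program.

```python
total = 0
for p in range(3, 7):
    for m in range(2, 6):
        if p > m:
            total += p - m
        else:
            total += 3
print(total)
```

38

p=3,m=2: 3>2, total = 0+1 = 1
p=3,m=3: not 3>3, total = 1+3 = 4
p=3,m=4: not 3>4, total = 4+3 = 7
p=3,m=5: not 3>5, total = 7+3 = 10
p=4,m=2: 4>2, total = 10+2 = 12
p=4,m=3: 4>3, total = 12+1 = 13
p=4,m=4: not 4>4, total = 13+3 = 16
p=4,m=5: not 4>5, total = 16+3 = 19
p=5,m=2: 5>2, total = 19+3 = 22
p=5,m=3: 5>3, total = 22+2 = 24
p=5,m=4: 5>4, total = 24+1 = 25
p=5,m=5: not 5>5, total = 25+3 = 28
p=6,m=2: 6>2, total = 28+4 = 32
p=6,m=3: 6>3, total = 32+3 = 35
p=6,m=4: 6>4, total = 35+2 = 37
p=6,m=5: 6>5, total = 37+1 = 38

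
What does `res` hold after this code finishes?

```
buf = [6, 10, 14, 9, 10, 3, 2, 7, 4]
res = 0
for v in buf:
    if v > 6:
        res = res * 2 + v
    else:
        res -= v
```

v=6: not >6, res = 0-6 = -6
v=10: >6, res = (-6)*2+10 = -2
v=14: >6, res = (-2)*2+14 = 10
v=9: >6, res = 10*2+9 = 29
v=10: >6, res = 29*2+10 = 68
v=3: not >6, res = 68-3 = 65
v=2: not >6, res = 65-2 = 63
v=7: >6, res = 63*2+7 = 133
v=4: not >6, res = 133-4 = 129

129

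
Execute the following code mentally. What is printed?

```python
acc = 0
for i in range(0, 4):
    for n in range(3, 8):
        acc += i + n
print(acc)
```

130

i=0,n=3: acc = 0+3 = 3
i=0,n=4: acc = 3+4 = 7
i=0,n=5: acc = 7+5 = 12
i=0,n=6: acc = 12+6 = 18
i=0,n=7: acc = 18+7 = 25
i=1,n=3: acc = 25+4 = 29
i=1,n=4: acc = 29+5 = 34
i=1,n=5: acc = 34+6 = 40
i=1,n=6: acc = 40+7 = 47
i=1,n=7: acc = 47+8 = 55
i=2,n=3: acc = 55+5 = 60
i=2,n=4: acc = 60+6 = 66
i=2,n=5: acc = 66+7 = 73
i=2,n=6: acc = 73+8 = 81
i=2,n=7: acc = 81+9 = 90
i=3,n=3: acc = 90+6 = 96
i=3,n=4: acc = 96+7 = 103
i=3,n=5: acc = 103+8 = 111
i=3,n=6: acc = 111+9 = 120
i=3,n=7: acc = 120+10 = 130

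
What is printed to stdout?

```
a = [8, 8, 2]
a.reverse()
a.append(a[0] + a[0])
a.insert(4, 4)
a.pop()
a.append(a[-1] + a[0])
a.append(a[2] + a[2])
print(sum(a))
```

reverse → [2, 8, 8]
append a[0]+a[0] = 2+2 = 4 → [2, 8, 8, 4]
insert 4 at 4 → [2, 8, 8, 4, 4]
pop() removes 4 → [2, 8, 8, 4]
append a[-1]+a[0] = 4+2 = 6 → [2, 8, 8, 4, 6]
append a[2]+a[2] = 8+8 = 16 → [2, 8, 8, 4, 6, 16]
sum = 44

44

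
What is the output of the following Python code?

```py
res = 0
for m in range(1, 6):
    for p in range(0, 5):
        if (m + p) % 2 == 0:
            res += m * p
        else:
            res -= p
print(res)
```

46

m=1,p=0: odd sum, res = 0-0 = 0
m=1,p=1: even sum, res = 0+1 = 1
m=1,p=2: odd sum, res = 1-2 = -1
m=1,p=3: even sum, res = (-1)+3 = 2
m=1,p=4: odd sum, res = 2-4 = -2
m=2,p=0: even sum, res = (-2)+0 = -2
m=2,p=1: odd sum, res = (-2)-1 = -3
m=2,p=2: even sum, res = (-3)+4 = 1
m=2,p=3: odd sum, res = 1-3 = -2
m=2,p=4: even sum, res = (-2)+8 = 6
m=3,p=0: odd sum, res = 6-0 = 6
m=3,p=1: even sum, res = 6+3 = 9
m=3,p=2: odd sum, res = 9-2 = 7
m=3,p=3: even sum, res = 7+9 = 16
m=3,p=4: odd sum, res = 16-4 = 12
m=4,p=0: even sum, res = 12+0 = 12
m=4,p=1: odd sum, res = 12-1 = 11
m=4,p=2: even sum, res = 11+8 = 19
m=4,p=3: odd sum, res = 19-3 = 16
m=4,p=4: even sum, res = 16+16 = 32
m=5,p=0: odd sum, res = 32-0 = 32
m=5,p=1: even sum, res = 32+5 = 37
m=5,p=2: odd sum, res = 37-2 = 35
m=5,p=3: even sum, res = 35+15 = 50
m=5,p=4: odd sum, res = 50-4 = 46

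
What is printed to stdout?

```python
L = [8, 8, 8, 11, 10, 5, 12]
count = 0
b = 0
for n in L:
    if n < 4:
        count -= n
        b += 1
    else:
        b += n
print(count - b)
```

n=8: not <4; b=8
n=8: not <4; b=16
n=8: not <4; b=24
n=11: not <4; b=35
n=10: not <4; b=45
n=5: not <4; b=50
n=12: not <4; b=62
count-b = 0-62 = -62

-62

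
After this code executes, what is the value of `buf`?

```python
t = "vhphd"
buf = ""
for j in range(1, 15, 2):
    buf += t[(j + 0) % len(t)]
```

'hhvpdhh'

j=1: add t[1]='h' → 'h'
j=3: add t[3]='h' → 'hh'
j=5: add t[0]='v' → 'hhv'
j=7: add t[2]='p' → 'hhvp'
j=9: add t[4]='d' → 'hhvpd'
j=11: add t[1]='h' → 'hhvpdh'
j=13: add t[3]='h' → 'hhvpdhh'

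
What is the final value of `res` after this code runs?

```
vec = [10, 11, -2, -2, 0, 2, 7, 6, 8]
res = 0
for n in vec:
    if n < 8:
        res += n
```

11

n=10: not <8
n=11: not <8
n=-2: <8, res = 0+(-2) = -2
n=-2: <8, res = (-2)+(-2) = -4
n=0: <8, res = (-4)+0 = -4
n=2: <8, res = (-4)+2 = -2
n=7: <8, res = (-2)+7 = 5
n=6: <8, res = 5+6 = 11
n=8: not <8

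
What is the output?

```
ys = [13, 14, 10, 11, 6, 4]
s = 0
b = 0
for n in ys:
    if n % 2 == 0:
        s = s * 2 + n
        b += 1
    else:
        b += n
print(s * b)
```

n=13: not even; b=13
n=14: even, s = 0*2+14 = 14; b=14
n=10: even, s = 14*2+10 = 38; b=15
n=11: not even; b=26
n=6: even, s = 38*2+6 = 82; b=27
n=4: even, s = 82*2+4 = 168; b=28
s*b = 168*28 = 4704

4704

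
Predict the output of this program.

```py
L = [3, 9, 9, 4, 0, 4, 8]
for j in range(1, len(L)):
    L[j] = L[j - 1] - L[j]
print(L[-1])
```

j=1: L[1] = 3-9 = -6 → [3, -6, 9, 4, 0, 4, 8]
j=2: L[2] = (-6)-9 = -15 → [3, -6, -15, 4, 0, 4, 8]
j=3: L[3] = (-15)-4 = -19 → [3, -6, -15, -19, 0, 4, 8]
j=4: L[4] = (-19)-0 = -19 → [3, -6, -15, -19, -19, 4, 8]
j=5: L[5] = (-19)-4 = -23 → [3, -6, -15, -19, -19, -23, 8]
j=6: L[6] = (-23)-8 = -31 → [3, -6, -15, -19, -19, -23, -31]

-31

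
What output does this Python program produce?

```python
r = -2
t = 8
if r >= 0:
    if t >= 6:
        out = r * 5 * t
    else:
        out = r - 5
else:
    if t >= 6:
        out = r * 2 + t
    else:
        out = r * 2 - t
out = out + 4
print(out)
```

8

r=-2, t=8
r >= 0 is False; t >= 6 is True
→ out = r * 2 + t = 4
out = 4+4 = 8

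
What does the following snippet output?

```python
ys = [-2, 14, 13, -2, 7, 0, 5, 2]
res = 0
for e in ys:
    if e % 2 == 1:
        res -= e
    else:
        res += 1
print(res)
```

-20

e=-2: not odd, res = 0+1 = 1
e=14: not odd, res = 1+1 = 2
e=13: odd, res = 2-13 = -11
e=-2: not odd, res = (-11)+1 = -10
e=7: odd, res = (-10)-7 = -17
e=0: not odd, res = (-17)+1 = -16
e=5: odd, res = (-16)-5 = -21
e=2: not odd, res = (-21)+1 = -20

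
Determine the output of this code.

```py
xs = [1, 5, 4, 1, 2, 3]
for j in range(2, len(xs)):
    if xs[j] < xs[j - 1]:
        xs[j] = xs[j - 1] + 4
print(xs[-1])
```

21

j=2: 4<5, xs[2] = 5+4 = 9 → [1, 5, 9, 1, 2, 3]
j=3: 1<9, xs[3] = 9+4 = 13 → [1, 5, 9, 13, 2, 3]
j=4: 2<13, xs[4] = 13+4 = 17 → [1, 5, 9, 13, 17, 3]
j=5: 3<17, xs[5] = 17+4 = 21 → [1, 5, 9, 13, 17, 21]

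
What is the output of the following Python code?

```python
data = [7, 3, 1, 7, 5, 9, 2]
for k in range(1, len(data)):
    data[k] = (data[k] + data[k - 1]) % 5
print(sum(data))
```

k=1: data[1] = (3+7)%5 = 0 → [7, 0, 1, 7, 5, 9, 2]
k=2: data[2] = (1+0)%5 = 1 → [7, 0, 1, 7, 5, 9, 2]
k=3: data[3] = (7+1)%5 = 3 → [7, 0, 1, 3, 5, 9, 2]
k=4: data[4] = (5+3)%5 = 3 → [7, 0, 1, 3, 3, 9, 2]
k=5: data[5] = (9+3)%5 = 2 → [7, 0, 1, 3, 3, 2, 2]
k=6: data[6] = (2+2)%5 = 4 → [7, 0, 1, 3, 3, 2, 4]
sum = 20

20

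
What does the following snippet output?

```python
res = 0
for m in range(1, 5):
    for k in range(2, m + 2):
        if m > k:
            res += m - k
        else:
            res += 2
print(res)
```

m=1,k=2: not 1>2, res = 0+2 = 2
m=2,k=2: not 2>2, res = 2+2 = 4
m=2,k=3: not 2>3, res = 4+2 = 6
m=3,k=2: 3>2, res = 6+1 = 7
m=3,k=3: not 3>3, res = 7+2 = 9
m=3,k=4: not 3>4, res = 9+2 = 11
m=4,k=2: 4>2, res = 11+2 = 13
m=4,k=3: 4>3, res = 13+1 = 14
m=4,k=4: not 4>4, res = 14+2 = 16
m=4,k=5: not 4>5, res = 16+2 = 18

18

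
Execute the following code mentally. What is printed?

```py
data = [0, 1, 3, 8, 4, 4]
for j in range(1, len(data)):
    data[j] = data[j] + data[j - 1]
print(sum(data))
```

j=1: data[1] = 1+0 = 1 → [0, 1, 3, 8, 4, 4]
j=2: data[2] = 3+1 = 4 → [0, 1, 4, 8, 4, 4]
j=3: data[3] = 8+4 = 12 → [0, 1, 4, 12, 4, 4]
j=4: data[4] = 4+12 = 16 → [0, 1, 4, 12, 16, 4]
j=5: data[5] = 4+16 = 20 → [0, 1, 4, 12, 16, 20]
sum = 53

53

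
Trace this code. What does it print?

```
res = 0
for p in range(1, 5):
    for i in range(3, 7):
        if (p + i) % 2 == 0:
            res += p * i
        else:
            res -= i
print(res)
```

56

p=1,i=3: even sum, res = 0+3 = 3
p=1,i=4: odd sum, res = 3-4 = -1
p=1,i=5: even sum, res = (-1)+5 = 4
p=1,i=6: odd sum, res = 4-6 = -2
p=2,i=3: odd sum, res = (-2)-3 = -5
p=2,i=4: even sum, res = (-5)+8 = 3
p=2,i=5: odd sum, res = 3-5 = -2
p=2,i=6: even sum, res = (-2)+12 = 10
p=3,i=3: even sum, res = 10+9 = 19
p=3,i=4: odd sum, res = 19-4 = 15
p=3,i=5: even sum, res = 15+15 = 30
p=3,i=6: odd sum, res = 30-6 = 24
p=4,i=3: odd sum, res = 24-3 = 21
p=4,i=4: even sum, res = 21+16 = 37
p=4,i=5: odd sum, res = 37-5 = 32
p=4,i=6: even sum, res = 32+24 = 56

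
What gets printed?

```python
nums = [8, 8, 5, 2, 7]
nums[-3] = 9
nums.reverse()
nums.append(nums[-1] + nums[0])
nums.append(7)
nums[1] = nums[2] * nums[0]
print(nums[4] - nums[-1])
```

1

nums[-3] = 9 → [8, 8, 9, 2, 7]
reverse → [7, 2, 9, 8, 8]
append nums[-1]+nums[0] = 8+7 = 15 → [7, 2, 9, 8, 8, 15]
append 7 → [7, 2, 9, 8, 8, 15, 7]
nums[1] = nums[2]*nums[0] = 9*7 = 63 → [7, 63, 9, 8, 8, 15, 7]
nums[4]-nums[-1] = 8-7 = 1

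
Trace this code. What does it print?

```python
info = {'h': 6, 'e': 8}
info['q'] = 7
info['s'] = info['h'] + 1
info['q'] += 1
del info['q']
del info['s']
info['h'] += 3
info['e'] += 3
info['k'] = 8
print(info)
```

info['q'] = 7 → {'h': 6, 'e': 8, 'q': 7}
info['s'] = info['h']+1 = 7 → {'h': 6, 'e': 8, 'q': 7, 's': 7}
info['q'] = 7+1 = 8 → {'h': 6, 'e': 8, 'q': 8, 's': 7}
del 'q' → {'h': 6, 'e': 8, 's': 7}
del 's' → {'h': 6, 'e': 8}
info['h'] = 6+3 = 9 → {'h': 9, 'e': 8}
info['e'] = 8+3 = 11 → {'h': 9, 'e': 11}
info['k'] = 8 → {'h': 9, 'e': 11, 'k': 8}

{'h': 9, 'e': 11, 'k': 8}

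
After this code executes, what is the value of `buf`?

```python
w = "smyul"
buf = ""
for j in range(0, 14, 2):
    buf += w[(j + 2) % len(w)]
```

j=0: add w[2]='y' → 'y'
j=2: add w[4]='l' → 'yl'
j=4: add w[1]='m' → 'ylm'
j=6: add w[3]='u' → 'ylmu'
j=8: add w[0]='s' → 'ylmus'
j=10: add w[2]='y' → 'ylmusy'
j=12: add w[4]='l' → 'ylmusyl'

'ylmusyl'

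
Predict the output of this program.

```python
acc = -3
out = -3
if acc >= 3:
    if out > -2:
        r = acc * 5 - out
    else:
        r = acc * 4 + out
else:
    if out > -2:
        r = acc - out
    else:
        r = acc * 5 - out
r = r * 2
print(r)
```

-24

acc=-3, out=-3
acc >= 3 is False; out > -2 is False
→ r = acc * 5 - out = -12
r = (-12)*2 = -24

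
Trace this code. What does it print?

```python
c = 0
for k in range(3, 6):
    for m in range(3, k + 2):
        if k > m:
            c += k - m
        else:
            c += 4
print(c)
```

28

k=3,m=3: not 3>3, c = 0+4 = 4
k=3,m=4: not 3>4, c = 4+4 = 8
k=4,m=3: 4>3, c = 8+1 = 9
k=4,m=4: not 4>4, c = 9+4 = 13
k=4,m=5: not 4>5, c = 13+4 = 17
k=5,m=3: 5>3, c = 17+2 = 19
k=5,m=4: 5>4, c = 19+1 = 20
k=5,m=5: not 5>5, c = 20+4 = 24
k=5,m=6: not 5>6, c = 24+4 = 28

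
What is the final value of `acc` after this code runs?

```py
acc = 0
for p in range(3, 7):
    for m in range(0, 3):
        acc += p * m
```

p=3,m=0: acc = 0+0 = 0
p=3,m=1: acc = 0+3 = 3
p=3,m=2: acc = 3+6 = 9
p=4,m=0: acc = 9+0 = 9
p=4,m=1: acc = 9+4 = 13
p=4,m=2: acc = 13+8 = 21
p=5,m=0: acc = 21+0 = 21
p=5,m=1: acc = 21+5 = 26
p=5,m=2: acc = 26+10 = 36
p=6,m=0: acc = 36+0 = 36
p=6,m=1: acc = 36+6 = 42
p=6,m=2: acc = 42+12 = 54

54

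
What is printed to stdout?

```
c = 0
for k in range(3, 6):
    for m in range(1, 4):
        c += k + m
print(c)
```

54

k=3,m=1: c = 0+4 = 4
k=3,m=2: c = 4+5 = 9
k=3,m=3: c = 9+6 = 15
k=4,m=1: c = 15+5 = 20
k=4,m=2: c = 20+6 = 26
k=4,m=3: c = 26+7 = 33
k=5,m=1: c = 33+6 = 39
k=5,m=2: c = 39+7 = 46
k=5,m=3: c = 46+8 = 54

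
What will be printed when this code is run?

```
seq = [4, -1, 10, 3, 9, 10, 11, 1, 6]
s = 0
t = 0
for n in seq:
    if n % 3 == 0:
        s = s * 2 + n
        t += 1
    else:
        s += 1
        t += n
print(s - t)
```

n=4: not %3==0, s = 0+1 = 1; t=4
n=-1: not %3==0, s = 1+1 = 2; t=3
n=10: not %3==0, s = 2+1 = 3; t=13
n=3: %3==0, s = 3*2+3 = 9; t=14
n=9: %3==0, s = 9*2+9 = 27; t=15
n=10: not %3==0, s = 27+1 = 28; t=25
n=11: not %3==0, s = 28+1 = 29; t=36
n=1: not %3==0, s = 29+1 = 30; t=37
n=6: %3==0, s = 30*2+6 = 66; t=38
s-t = 66-38 = 28

28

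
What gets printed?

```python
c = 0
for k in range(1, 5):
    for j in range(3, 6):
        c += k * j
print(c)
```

k=1,j=3: c = 0+3 = 3
k=1,j=4: c = 3+4 = 7
k=1,j=5: c = 7+5 = 12
k=2,j=3: c = 12+6 = 18
k=2,j=4: c = 18+8 = 26
k=2,j=5: c = 26+10 = 36
k=3,j=3: c = 36+9 = 45
k=3,j=4: c = 45+12 = 57
k=3,j=5: c = 57+15 = 72
k=4,j=3: c = 72+12 = 84
k=4,j=4: c = 84+16 = 100
k=4,j=5: c = 100+20 = 120

120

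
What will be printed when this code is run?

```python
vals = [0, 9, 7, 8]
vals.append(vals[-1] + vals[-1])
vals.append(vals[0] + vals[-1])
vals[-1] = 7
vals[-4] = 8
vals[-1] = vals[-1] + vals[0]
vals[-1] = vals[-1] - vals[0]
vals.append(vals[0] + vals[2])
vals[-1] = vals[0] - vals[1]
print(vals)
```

[0, 9, 8, 8, 16, 7, -9]

append vals[-1]+vals[-1] = 8+8 = 16 → [0, 9, 7, 8, 16]
append vals[0]+vals[-1] = 0+16 = 16 → [0, 9, 7, 8, 16, 16]
vals[-1] = 7 → [0, 9, 7, 8, 16, 7]
vals[-4] = 8 → [0, 9, 8, 8, 16, 7]
vals[-1] = vals[-1]+vals[0] = 7+0 = 7 → [0, 9, 8, 8, 16, 7]
vals[-1] = vals[-1]-vals[0] = 7-0 = 7 → [0, 9, 8, 8, 16, 7]
append vals[0]+vals[2] = 0+8 = 8 → [0, 9, 8, 8, 16, 7, 8]
vals[-1] = vals[0]-vals[1] = 0-9 = -9 → [0, 9, 8, 8, 16, 7, -9]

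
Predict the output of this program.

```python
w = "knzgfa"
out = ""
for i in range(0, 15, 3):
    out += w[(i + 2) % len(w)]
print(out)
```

zazaz

i=0: add w[2]='z' → 'z'
i=3: add w[5]='a' → 'za'
i=6: add w[2]='z' → 'zaz'
i=9: add w[5]='a' → 'zaza'
i=12: add w[2]='z' → 'zazaz'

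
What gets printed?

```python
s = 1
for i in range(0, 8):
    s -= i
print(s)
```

i=0: s = 1-0 = 1
i=1: s = 1-1 = 0
i=2: s = 0-2 = -2
i=3: s = (-2)-3 = -5
i=4: s = (-5)-4 = -9
i=5: s = (-9)-5 = -14
i=6: s = (-14)-6 = -20
i=7: s = (-20)-7 = -27

-27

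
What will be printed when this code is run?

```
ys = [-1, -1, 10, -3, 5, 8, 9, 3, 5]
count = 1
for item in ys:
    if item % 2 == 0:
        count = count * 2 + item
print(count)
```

item=-1: not even
item=-1: not even
item=10: even, count = 1*2+10 = 12
item=-3: not even
item=5: not even
item=8: even, count = 12*2+8 = 32
item=9: not even
item=3: not even
item=5: not even

32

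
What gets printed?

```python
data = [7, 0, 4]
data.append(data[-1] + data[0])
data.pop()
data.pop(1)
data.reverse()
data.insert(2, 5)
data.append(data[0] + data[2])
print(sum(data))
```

25

append data[-1]+data[0] = 4+7 = 11 → [7, 0, 4, 11]
pop() removes 11 → [7, 0, 4]
pop(1) removes 0 → [7, 4]
reverse → [4, 7]
insert 5 at 2 → [4, 7, 5]
append data[0]+data[2] = 4+5 = 9 → [4, 7, 5, 9]
sum = 25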